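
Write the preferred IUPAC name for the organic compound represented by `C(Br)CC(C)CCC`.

1-bromo-3-methylhexane

The parent chain contains 6 carbons (hexane).
Number the chain so that the substituent locant set {1,3} is lower than {4,6} at the first point of difference.
With this numbering: a bromo group at C-1; a methyl group at C-3.
Substituent prefixes are cited in alphabetical order (multiplying prefixes like di-/tri- are ignored for ordering).
Putting it together: 1-bromo-3-methylhexane.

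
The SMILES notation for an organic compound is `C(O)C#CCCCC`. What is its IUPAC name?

The longest chain bearing the –OH group and the multiple bond is 7 carbons long (heptane).
An alcohol (–OH) is the principal characteristic group, giving the suffix -ol.
The chain contains a C≡C triple bond, so the unsaturation ending is -yne.
The numbering direction is chosen so that numbering from this end puts the hydroxyl group at C-1 rather than C-7.
With this numbering: the hydroxyl at C-1; the triple bond between C-2 and C-3.
The name is hept-2-yn-1-ol.

hept-2-yn-1-ol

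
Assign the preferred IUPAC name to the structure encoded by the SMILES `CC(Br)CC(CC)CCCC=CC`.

9-bromo-7-ethyldec-2-ene

The longest chain bearing the multiple bond is 10 carbons long (decane).
A C=C double bond in the chain gives the infix -ene-.
Number the chain so that numbering from this end puts the double bond at C-2 rather than C-8.
That gives the double bond between C-2 and C-3; a bromo group at C-9; an ethyl group at C-7.
Substituent prefixes are cited in alphabetical order (multiplying prefixes like di-/tri- are ignored for ordering).
Putting it together: 9-bromo-7-ethyldec-2-ene.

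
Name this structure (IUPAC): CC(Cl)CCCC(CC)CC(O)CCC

10-chloro-6-ethylundecan-4-ol

The longest carbon chain that includes the –OH group has 11 carbons, so the parent hydride is undecane.
The principal characteristic group is an alcohol (–OH), named with the suffix -ol.
Number the chain so that numbering from this end puts the hydroxyl group at C-4 rather than C-8.
That gives the hydroxyl at C-4; a chloro group at C-10; an ethyl group at C-6.
Prefixes are listed alphabetically: chloro, ethyl.
Assembling the pieces gives 10-chloro-6-ethylundecan-4-ol.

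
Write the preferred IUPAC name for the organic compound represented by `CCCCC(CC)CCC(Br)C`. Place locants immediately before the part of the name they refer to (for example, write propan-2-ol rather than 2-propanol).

2-bromo-5-ethylnonane

The longest carbon chain is 9 atoms: the parent is nonane.
Choose the numbering such that the substituent locant set {2,5} is lower than {5,8} at the first point of difference.
With this numbering: a bromo group at C-2; an ethyl group at C-5.
Prefixes are listed alphabetically: bromo, ethyl.
Putting it together: 2-bromo-5-ethylnonane.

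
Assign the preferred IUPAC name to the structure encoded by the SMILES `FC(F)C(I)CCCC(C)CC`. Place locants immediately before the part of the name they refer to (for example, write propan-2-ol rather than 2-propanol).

The parent chain contains 8 carbons (octane).
Choose the numbering such that the substituent locant set {1,1,2,6} is lower than {3,7,8,8} at the first point of difference.
That gives two fluoro groups at C-1; an iodo group at C-2; a methyl group at C-6.
Prefixes are listed alphabetically: fluoro, iodo, methyl.
The name is 1,1-difluoro-2-iodo-6-methyloctane.

1,1-difluoro-2-iodo-6-methyloctane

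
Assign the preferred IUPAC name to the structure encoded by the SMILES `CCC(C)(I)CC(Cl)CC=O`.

3-chloro-5-iodo-5-methylheptanal

The longest carbon chain that includes the –CHO group has 7 carbons, so the parent hydride is heptane.
The highest-priority functional group is an aldehyde (terminal –CHO), so the name ends in -al.
Choose the numbering such that the aldehyde carbon is C-1 by definition.
That gives a chloro group at C-3; an iodo group at C-5; a methyl group at C-5.
The substituents are ordered alphabetically, ignoring any di-/tri- multipliers.
The name is 3-chloro-5-iodo-5-methylheptanal.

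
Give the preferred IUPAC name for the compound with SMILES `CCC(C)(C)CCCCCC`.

3,3-dimethylnonane

The longest continuous carbon chain has 9 atoms, so the parent hydride is nonane.
Number the chain so that the substituent locant set {3,3} is lower than {7,7} at the first point of difference.
This places two methyl groups at C-3.
The name is 3,3-dimethylnonane.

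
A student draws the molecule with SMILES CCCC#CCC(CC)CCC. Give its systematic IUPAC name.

Counting along the main chain through the multiple bond gives 10 carbons: the parent is decane.
A C≡C triple bond in the chain gives the infix -yne-.
Number the chain so that numbering from this end puts the triple bond at C-4 rather than C-6.
That gives the triple bond between C-4 and C-5; an ethyl group at C-7.
Putting it together: 7-ethyldec-4-yne.

7-ethyldec-4-yne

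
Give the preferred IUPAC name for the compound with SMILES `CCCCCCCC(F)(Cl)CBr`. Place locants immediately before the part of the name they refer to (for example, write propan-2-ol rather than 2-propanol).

1-bromo-2-chloro-2-fluorononane

The longest carbon chain is 9 atoms: the parent is nonane.
The numbering direction is chosen so that the substituent locant set {1,2,2} is lower than {8,8,9} at the first point of difference.
That gives a bromo group at C-1; a chloro group at C-2; a fluoro group at C-2.
The substituents are ordered alphabetically, ignoring any di-/tri- multipliers.
The name is 1-bromo-2-chloro-2-fluorononane.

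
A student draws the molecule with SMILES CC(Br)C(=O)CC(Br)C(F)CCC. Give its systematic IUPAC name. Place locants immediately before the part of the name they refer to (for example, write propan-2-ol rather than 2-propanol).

2,5-dibromo-6-fluorononan-3-one

The longest chain bearing the carbonyl is 9 carbons long (nonane).
The highest-priority functional group is a ketone (C=O on an internal carbon), so the name ends in -one.
Choose the numbering such that numbering from this end puts the carbonyl group at C-3 rather than C-7.
That gives the carbonyl at C-3; bromo groups at C-2 and C-5; a fluoro group at C-6.
The substituents are ordered alphabetically, ignoring any di-/tri- multipliers.
Putting it together: 2,5-dibromo-6-fluorononan-3-one.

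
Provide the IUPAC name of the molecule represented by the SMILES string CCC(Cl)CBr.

1-bromo-2-chlorobutane

The longest continuous carbon chain has 4 atoms, so the parent hydride is butane.
Number the chain so that the substituent locant set {1,2} is lower than {3,4} at the first point of difference.
With this numbering: a bromo group at C-1; a chloro group at C-2.
The substituents are ordered alphabetically, ignoring any di-/tri- multipliers.
The name is 1-bromo-2-chlorobutane.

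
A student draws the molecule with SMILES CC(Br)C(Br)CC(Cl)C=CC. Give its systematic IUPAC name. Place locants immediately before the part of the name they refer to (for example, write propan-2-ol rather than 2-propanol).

6,7-dibromo-4-chlorooct-2-ene

The longest chain bearing the multiple bond is 8 carbons long (octane).
A C=C double bond in the chain gives the infix -ene-.
Number the chain so that numbering from this end puts the double bond at C-2 rather than C-6.
That gives the double bond between C-2 and C-3; bromo groups at C-6 and C-7; a chloro group at C-4.
Substituent prefixes are cited in alphabetical order (multiplying prefixes like di-/tri- are ignored for ordering).
Putting it together: 6,7-dibromo-4-chlorooct-2-ene.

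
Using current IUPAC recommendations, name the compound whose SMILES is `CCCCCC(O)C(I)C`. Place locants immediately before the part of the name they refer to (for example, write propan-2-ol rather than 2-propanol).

2-iodooctan-3-ol

The longest chain bearing the –OH group is 8 carbons long (octane).
An alcohol (–OH) is the principal characteristic group, giving the suffix -ol.
Choose the numbering such that numbering from this end puts the hydroxyl group at C-3 rather than C-6.
With this numbering: the hydroxyl at C-3; an iodo group at C-2.
Assembling the pieces gives 2-iodooctan-3-ol.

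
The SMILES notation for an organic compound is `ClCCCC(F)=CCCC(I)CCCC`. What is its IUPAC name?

1-chloro-4-fluoro-8-iodododec-4-ene

The longest carbon chain that includes the multiple bond has 12 carbons, so the parent hydride is dodecane.
The chain contains a C=C double bond, so the unsaturation ending is -ene.
Choose the numbering such that numbering from this end puts the double bond at C-4 rather than C-8.
With this numbering: the double bond between C-4 and C-5; a chloro group at C-1; a fluoro group at C-4; an iodo group at C-8.
Substituent prefixes are cited in alphabetical order (multiplying prefixes like di-/tri- are ignored for ordering).
Putting it together: 1-chloro-4-fluoro-8-iodododec-4-ene.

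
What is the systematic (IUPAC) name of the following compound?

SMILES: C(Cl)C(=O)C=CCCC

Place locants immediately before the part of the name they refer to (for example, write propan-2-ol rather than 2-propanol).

1-chlorohept-3-en-2-one

The longest carbon chain that includes the carbonyl and the multiple bond has 7 carbons, so the parent hydride is heptane.
The highest-priority functional group is a ketone (C=O on an internal carbon), so the name ends in -one.
A C=C double bond in the chain gives the infix -ene-.
Choose the numbering such that numbering from this end puts the carbonyl group at C-2 rather than C-6.
That gives the carbonyl at C-2; the double bond between C-3 and C-4; a chloro group at C-1.
The name is 1-chlorohept-3-en-2-one.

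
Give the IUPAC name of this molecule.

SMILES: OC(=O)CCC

The longest carbon chain that includes the –COOH group has 4 carbons, so the parent hydride is butane.
The highest-priority functional group is a carboxylic acid (terminal –COOH), so the name ends in -oic acid.
The numbering direction is chosen so that the carboxylic acid carbon is C-1 by definition.
Putting it together: butanoic acid.

butanoic acid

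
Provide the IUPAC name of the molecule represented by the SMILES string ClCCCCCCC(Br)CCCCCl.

5-bromo-1,11-dichloroundecane

The longest continuous carbon chain has 11 atoms, so the parent hydride is undecane.
Number the chain so that the substituent locant set {1,5,11} is lower than {1,7,11} at the first point of difference.
That gives a bromo group at C-5; chloro groups at C-1 and C-11.
Prefixes are listed alphabetically: bromo, chloro.
Assembling the pieces gives 5-bromo-1,11-dichloroundecane.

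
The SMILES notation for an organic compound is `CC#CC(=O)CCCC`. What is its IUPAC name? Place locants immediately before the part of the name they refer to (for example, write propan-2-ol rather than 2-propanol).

oct-2-yn-4-one

The longest carbon chain that includes the carbonyl and the multiple bond has 8 carbons, so the parent hydride is octane.
The principal characteristic group is a ketone (C=O on an internal carbon), named with the suffix -one.
There is one C≡C triple bond, indicated by the ending -yne.
Choose the numbering such that numbering from this end puts the carbonyl group at C-4 rather than C-5.
That gives the carbonyl at C-4; the triple bond between C-2 and C-3.
The name is oct-2-yn-4-one.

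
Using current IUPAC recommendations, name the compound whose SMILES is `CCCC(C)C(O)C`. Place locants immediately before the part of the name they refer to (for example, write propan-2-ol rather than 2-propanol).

3-methylhexan-2-ol

The longest carbon chain that includes the –OH group has 6 carbons, so the parent hydride is hexane.
An alcohol (–OH) is the principal characteristic group, giving the suffix -ol.
Choose the numbering such that numbering from this end puts the hydroxyl group at C-2 rather than C-5.
With this numbering: the hydroxyl at C-2; a methyl group at C-3.
Putting it together: 3-methylhexan-2-ol.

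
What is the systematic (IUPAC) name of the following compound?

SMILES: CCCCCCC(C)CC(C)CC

The parent chain contains 11 carbons (undecane).
Choose the numbering such that the substituent locant set {3,5} is lower than {7,9} at the first point of difference.
This places methyl groups at C-3 and C-5.
The name is 3,5-dimethylundecane.

3,5-dimethylundecane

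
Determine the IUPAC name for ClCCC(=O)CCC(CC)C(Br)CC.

The longest chain bearing the carbonyl is 9 carbons long (nonane).
The principal characteristic group is a ketone (C=O on an internal carbon), named with the suffix -one.
Choose the numbering such that numbering from this end puts the carbonyl group at C-3 rather than C-7.
With this numbering: the carbonyl at C-3; a bromo group at C-7; a chloro group at C-1; an ethyl group at C-6.
Substituent prefixes are cited in alphabetical order (multiplying prefixes like di-/tri- are ignored for ordering).
The name is 7-bromo-1-chloro-6-ethylnonan-3-one.

7-bromo-1-chloro-6-ethylnonan-3-one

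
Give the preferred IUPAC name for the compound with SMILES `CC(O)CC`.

butan-2-ol

Counting along the main chain through the –OH group gives 4 carbons: the parent is butane.
The highest-priority functional group is an alcohol (–OH), so the name ends in -ol.
Choose the numbering such that numbering from this end puts the hydroxyl group at C-2 rather than C-3.
That gives the hydroxyl at C-2.
The name is butan-2-ol.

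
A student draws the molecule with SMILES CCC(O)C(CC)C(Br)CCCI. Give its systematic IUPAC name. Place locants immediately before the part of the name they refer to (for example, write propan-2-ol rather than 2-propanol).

Counting along the main chain through the –OH group gives 8 carbons: the parent is octane.
An alcohol (–OH) is the principal characteristic group, giving the suffix -ol.
The numbering direction is chosen so that numbering from this end puts the hydroxyl group at C-3 rather than C-6.
With this numbering: the hydroxyl at C-3; a bromo group at C-5; an ethyl group at C-4; an iodo group at C-8.
The substituents are ordered alphabetically, ignoring any di-/tri- multipliers.
Putting it together: 5-bromo-4-ethyl-8-iodooctan-3-ol.

5-bromo-4-ethyl-8-iodooctan-3-ol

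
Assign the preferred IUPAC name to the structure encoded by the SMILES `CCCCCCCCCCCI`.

The parent chain contains 11 carbons (undecane).
Choose the numbering such that the substituent locant set {1} is lower than {11} at the first point of difference.
That gives an iodo group at C-1.
Assembling the pieces gives 1-iodoundecane.

1-iodoundecane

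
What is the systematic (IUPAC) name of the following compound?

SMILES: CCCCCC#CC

oct-2-yne

Counting along the main chain through the multiple bond gives 8 carbons: the parent is octane.
The chain contains a C≡C triple bond, so the unsaturation ending is -yne.
Number the chain so that numbering from this end puts the triple bond at C-2 rather than C-6.
With this numbering: the triple bond between C-2 and C-3.
Putting it together: oct-2-yne.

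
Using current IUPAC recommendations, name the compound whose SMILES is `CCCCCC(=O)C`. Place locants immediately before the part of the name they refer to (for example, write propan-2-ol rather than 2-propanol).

Counting along the main chain through the carbonyl gives 7 carbons: the parent is heptane.
A ketone (C=O on an internal carbon) is the principal characteristic group, giving the suffix -one.
Choose the numbering such that numbering from this end puts the carbonyl group at C-2 rather than C-6.
This places the carbonyl at C-2.
Putting it together: heptan-2-one.

heptan-2-one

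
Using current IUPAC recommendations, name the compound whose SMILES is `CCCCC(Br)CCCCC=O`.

The longest chain bearing the –CHO group is 10 carbons long (decane).
The principal characteristic group is an aldehyde (terminal –CHO), named with the suffix -al.
The numbering direction is chosen so that the aldehyde carbon is C-1 by definition.
With this numbering: a bromo group at C-6.
The name is 6-bromodecanal.

6-bromodecanal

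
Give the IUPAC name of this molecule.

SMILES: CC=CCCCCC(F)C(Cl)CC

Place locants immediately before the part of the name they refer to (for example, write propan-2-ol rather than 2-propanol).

Counting along the main chain through the multiple bond gives 11 carbons: the parent is undecane.
The chain contains a C=C double bond, so the unsaturation ending is -ene.
Choose the numbering such that numbering from this end puts the double bond at C-2 rather than C-9.
This places the double bond between C-2 and C-3; a chloro group at C-9; a fluoro group at C-8.
Substituent prefixes are cited in alphabetical order (multiplying prefixes like di-/tri- are ignored for ordering).
Putting it together: 9-chloro-8-fluoroundec-2-ene.

9-chloro-8-fluoroundec-2-ene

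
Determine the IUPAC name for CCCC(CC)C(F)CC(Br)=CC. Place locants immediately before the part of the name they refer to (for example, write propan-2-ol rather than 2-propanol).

The longest carbon chain that includes the multiple bond has 9 carbons, so the parent hydride is nonane.
A C=C double bond in the chain gives the infix -ene-.
The numbering direction is chosen so that numbering from this end puts the double bond at C-2 rather than C-7.
With this numbering: the double bond between C-2 and C-3; a bromo group at C-3; an ethyl group at C-6; a fluoro group at C-5.
The substituents are ordered alphabetically, ignoring any di-/tri- multipliers.
Assembling the pieces gives 3-bromo-6-ethyl-5-fluoronon-2-ene.

3-bromo-6-ethyl-5-fluoronon-2-ene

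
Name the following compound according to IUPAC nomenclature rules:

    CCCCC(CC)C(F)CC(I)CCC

The parent chain contains 11 carbons (undecane).
Choose the numbering such that the substituent locant set {4,6,7} is lower than {5,6,8} at the first point of difference.
With this numbering: an ethyl group at C-7; a fluoro group at C-6; an iodo group at C-4.
The substituents are ordered alphabetically, ignoring any di-/tri- multipliers.
Assembling the pieces gives 7-ethyl-6-fluoro-4-iodoundecane.

7-ethyl-6-fluoro-4-iodoundecane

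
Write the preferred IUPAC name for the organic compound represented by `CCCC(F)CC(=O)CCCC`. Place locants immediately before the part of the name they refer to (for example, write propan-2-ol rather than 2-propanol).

7-fluorodecan-5-one

The longest chain bearing the carbonyl is 10 carbons long (decane).
The principal characteristic group is a ketone (C=O on an internal carbon), named with the suffix -one.
Choose the numbering such that numbering from this end puts the carbonyl group at C-5 rather than C-6.
That gives the carbonyl at C-5; a fluoro group at C-7.
Assembling the pieces gives 7-fluorodecan-5-one.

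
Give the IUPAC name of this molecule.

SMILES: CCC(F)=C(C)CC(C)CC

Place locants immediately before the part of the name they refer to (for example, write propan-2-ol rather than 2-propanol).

The longest chain bearing the multiple bond is 8 carbons long (octane).
There is one C=C double bond, indicated by the ending -ene.
The numbering direction is chosen so that numbering from this end puts the double bond at C-3 rather than C-5.
This places the double bond between C-3 and C-4; a fluoro group at C-3; methyl groups at C-4 and C-6.
Substituent prefixes are cited in alphabetical order (multiplying prefixes like di-/tri- are ignored for ordering).
The name is 3-fluoro-4,6-dimethyloct-3-ene.

3-fluoro-4,6-dimethyloct-3-ene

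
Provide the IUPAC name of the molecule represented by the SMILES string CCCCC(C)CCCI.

1-iodo-4-methyloctane

The longest continuous carbon chain has 8 atoms, so the parent hydride is octane.
The numbering direction is chosen so that the substituent locant set {1,4} is lower than {5,8} at the first point of difference.
This places an iodo group at C-1; a methyl group at C-4.
The substituents are ordered alphabetically, ignoring any di-/tri- multipliers.
Putting it together: 1-iodo-4-methyloctane.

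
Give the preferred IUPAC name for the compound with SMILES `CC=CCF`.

Counting along the main chain through the multiple bond gives 4 carbons: the parent is butane.
The chain contains a C=C double bond, so the unsaturation ending is -ene.
Number the chain so that the substituent locant set {1} is lower than {4} at the first point of difference.
This places the double bond between C-2 and C-3; a fluoro group at C-1.
The name is 1-fluorobut-2-ene.

1-fluorobut-2-ene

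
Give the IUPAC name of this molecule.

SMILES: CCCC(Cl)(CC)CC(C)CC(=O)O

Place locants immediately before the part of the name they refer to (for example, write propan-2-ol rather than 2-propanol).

5-chloro-5-ethyl-3-methyloctanoic acid

Counting along the main chain through the –COOH group gives 8 carbons: the parent is octane.
The principal characteristic group is a carboxylic acid (terminal –COOH), named with the suffix -oic acid.
Number the chain so that the carboxylic acid carbon is C-1 by definition.
With this numbering: a chloro group at C-5; an ethyl group at C-5; a methyl group at C-3.
The substituents are ordered alphabetically, ignoring any di-/tri- multipliers.
The name is 5-chloro-5-ethyl-3-methyloctanoic acid.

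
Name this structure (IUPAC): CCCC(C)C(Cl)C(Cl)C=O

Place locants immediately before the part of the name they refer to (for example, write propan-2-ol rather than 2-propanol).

2,3-dichloro-4-methylheptanal

The longest chain bearing the –CHO group is 7 carbons long (heptane).
An aldehyde (terminal –CHO) is the principal characteristic group, giving the suffix -al.
Number the chain so that the aldehyde carbon is C-1 by definition.
This places chloro groups at C-2 and C-3; a methyl group at C-4.
Substituent prefixes are cited in alphabetical order (multiplying prefixes like di-/tri- are ignored for ordering).
Assembling the pieces gives 2,3-dichloro-4-methylheptanal.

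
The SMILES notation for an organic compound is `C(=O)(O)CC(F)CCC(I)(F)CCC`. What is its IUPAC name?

3,6-difluoro-6-iodononanoic acid

The longest chain bearing the –COOH group is 9 carbons long (nonane).
A carboxylic acid (terminal –COOH) is the principal characteristic group, giving the suffix -oic acid.
Number the chain so that the carboxylic acid carbon is C-1 by definition.
This places fluoro groups at C-3 and C-6; an iodo group at C-6.
The substituents are ordered alphabetically, ignoring any di-/tri- multipliers.
Assembling the pieces gives 3,6-difluoro-6-iodononanoic acid.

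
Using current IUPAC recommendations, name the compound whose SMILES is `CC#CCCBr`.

5-bromopent-2-yne

The longest carbon chain that includes the multiple bond has 5 carbons, so the parent hydride is pentane.
The chain contains a C≡C triple bond, so the unsaturation ending is -yne.
The numbering direction is chosen so that numbering from this end puts the triple bond at C-2 rather than C-3.
That gives the triple bond between C-2 and C-3; a bromo group at C-5.
Assembling the pieces gives 5-bromopent-2-yne.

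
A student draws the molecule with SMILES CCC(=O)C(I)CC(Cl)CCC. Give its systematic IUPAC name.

The longest carbon chain that includes the carbonyl has 9 carbons, so the parent hydride is nonane.
The highest-priority functional group is a ketone (C=O on an internal carbon), so the name ends in -one.
Number the chain so that numbering from this end puts the carbonyl group at C-3 rather than C-7.
This places the carbonyl at C-3; a chloro group at C-6; an iodo group at C-4.
Substituent prefixes are cited in alphabetical order (multiplying prefixes like di-/tri- are ignored for ordering).
Assembling the pieces gives 6-chloro-4-iodononan-3-one.

6-chloro-4-iodononan-3-one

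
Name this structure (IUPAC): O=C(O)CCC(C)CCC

4-methylheptanoic acid

Counting along the main chain through the –COOH group gives 7 carbons: the parent is heptane.
A carboxylic acid (terminal –COOH) is the principal characteristic group, giving the suffix -oic acid.
Choose the numbering such that the carboxylic acid carbon is C-1 by definition.
That gives a methyl group at C-4.
Putting it together: 4-methylheptanoic acid.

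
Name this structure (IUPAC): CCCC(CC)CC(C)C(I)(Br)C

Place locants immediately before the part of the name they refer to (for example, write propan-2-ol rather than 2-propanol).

The longest continuous carbon chain has 8 atoms, so the parent hydride is octane.
The numbering direction is chosen so that the substituent locant set {2,2,3,5} is lower than {4,6,7,7} at the first point of difference.
This places a bromo group at C-2; an ethyl group at C-5; an iodo group at C-2; a methyl group at C-3.
The substituents are ordered alphabetically, ignoring any di-/tri- multipliers.
The name is 2-bromo-5-ethyl-2-iodo-3-methyloctane.

2-bromo-5-ethyl-2-iodo-3-methyloctane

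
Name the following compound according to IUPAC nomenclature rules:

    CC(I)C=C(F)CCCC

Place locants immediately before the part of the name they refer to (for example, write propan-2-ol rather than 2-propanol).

4-fluoro-2-iodooct-3-ene

Counting along the main chain through the multiple bond gives 8 carbons: the parent is octane.
The chain contains a C=C double bond, so the unsaturation ending is -ene.
The numbering direction is chosen so that numbering from this end puts the double bond at C-3 rather than C-5.
With this numbering: the double bond between C-3 and C-4; a fluoro group at C-4; an iodo group at C-2.
Substituent prefixes are cited in alphabetical order (multiplying prefixes like di-/tri- are ignored for ordering).
Putting it together: 4-fluoro-2-iodooct-3-ene.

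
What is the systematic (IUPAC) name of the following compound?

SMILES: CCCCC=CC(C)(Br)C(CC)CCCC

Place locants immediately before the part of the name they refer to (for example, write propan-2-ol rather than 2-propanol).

7-bromo-8-ethyl-7-methyldodec-5-ene

The longest chain bearing the multiple bond is 12 carbons long (dodecane).
There is one C=C double bond, indicated by the ending -ene.
The numbering direction is chosen so that numbering from this end puts the double bond at C-5 rather than C-7.
That gives the double bond between C-5 and C-6; a bromo group at C-7; an ethyl group at C-8; a methyl group at C-7.
Prefixes are listed alphabetically: bromo, ethyl, methyl.
Putting it together: 7-bromo-8-ethyl-7-methyldodec-5-ene.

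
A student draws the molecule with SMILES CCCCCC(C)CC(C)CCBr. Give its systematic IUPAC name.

The parent chain contains 10 carbons (decane).
The numbering direction is chosen so that the substituent locant set {1,3,5} is lower than {6,8,10} at the first point of difference.
With this numbering: a bromo group at C-1; methyl groups at C-3 and C-5.
The substituents are ordered alphabetically, ignoring any di-/tri- multipliers.
The name is 1-bromo-3,5-dimethyldecane.

1-bromo-3,5-dimethyldecane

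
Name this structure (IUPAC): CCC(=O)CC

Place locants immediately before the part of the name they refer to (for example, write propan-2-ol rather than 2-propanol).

Counting along the main chain through the carbonyl gives 5 carbons: the parent is pentane.
The highest-priority functional group is a ketone (C=O on an internal carbon), so the name ends in -one.
Numbering from either end gives identical locants here.
That gives the carbonyl at C-3.
The name is pentan-3-one.

pentan-3-one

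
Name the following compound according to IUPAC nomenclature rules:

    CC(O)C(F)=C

3-fluorobut-3-en-2-ol

The longest chain bearing the –OH group and the multiple bond is 4 carbons long (butane).
The principal characteristic group is an alcohol (–OH), named with the suffix -ol.
The chain contains a C=C double bond, so the unsaturation ending is -ene.
The numbering direction is chosen so that numbering from this end puts the hydroxyl group at C-2 rather than C-3.
That gives the hydroxyl at C-2; the double bond between C-3 and C-4; a fluoro group at C-3.
The name is 3-fluorobut-3-en-2-ol.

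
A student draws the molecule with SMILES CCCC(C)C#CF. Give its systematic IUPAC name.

The longest chain bearing the multiple bond is 6 carbons long (hexane).
A C≡C triple bond in the chain gives the infix -yne-.
The numbering direction is chosen so that numbering from this end puts the triple bond at C-1 rather than C-5.
With this numbering: the triple bond between C-1 and C-2; a fluoro group at C-1; a methyl group at C-3.
Prefixes are listed alphabetically: fluoro, methyl.
Putting it together: 1-fluoro-3-methylhex-1-yne.

1-fluoro-3-methylhex-1-yne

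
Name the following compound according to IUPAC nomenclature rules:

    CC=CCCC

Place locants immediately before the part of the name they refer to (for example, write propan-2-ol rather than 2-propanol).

hex-2-ene

The longest carbon chain that includes the multiple bond has 6 carbons, so the parent hydride is hexane.
A C=C double bond in the chain gives the infix -ene-.
Choose the numbering such that numbering from this end puts the double bond at C-2 rather than C-4.
That gives the double bond between C-2 and C-3.
Assembling the pieces gives hex-2-ene.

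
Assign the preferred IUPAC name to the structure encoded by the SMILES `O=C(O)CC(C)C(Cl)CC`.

4-chloro-3-methylhexanoic acid

Counting along the main chain through the –COOH group gives 6 carbons: the parent is hexane.
The highest-priority functional group is a carboxylic acid (terminal –COOH), so the name ends in -oic acid.
The numbering direction is chosen so that the carboxylic acid carbon is C-1 by definition.
With this numbering: a chloro group at C-4; a methyl group at C-3.
The substituents are ordered alphabetically, ignoring any di-/tri- multipliers.
The name is 4-chloro-3-methylhexanoic acid.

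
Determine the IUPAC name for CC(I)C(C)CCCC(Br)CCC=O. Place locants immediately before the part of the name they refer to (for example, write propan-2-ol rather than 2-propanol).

4-bromo-9-iodo-8-methyldecanal

Counting along the main chain through the –CHO group gives 10 carbons: the parent is decane.
The highest-priority functional group is an aldehyde (terminal –CHO), so the name ends in -al.
Number the chain so that the aldehyde carbon is C-1 by definition.
This places a bromo group at C-4; an iodo group at C-9; a methyl group at C-8.
Prefixes are listed alphabetically: bromo, iodo, methyl.
Putting it together: 4-bromo-9-iodo-8-methyldecanal.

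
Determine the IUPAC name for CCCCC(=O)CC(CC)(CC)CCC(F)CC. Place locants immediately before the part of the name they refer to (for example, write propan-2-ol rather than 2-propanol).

Counting along the main chain through the carbonyl gives 12 carbons: the parent is dodecane.
The highest-priority functional group is a ketone (C=O on an internal carbon), so the name ends in -one.
The numbering direction is chosen so that numbering from this end puts the carbonyl group at C-5 rather than C-8.
That gives the carbonyl at C-5; two ethyl groups at C-7; a fluoro group at C-10.
Prefixes are listed alphabetically: ethyl, fluoro.
The name is 7,7-diethyl-10-fluorododecan-5-one.

7,7-diethyl-10-fluorododecan-5-one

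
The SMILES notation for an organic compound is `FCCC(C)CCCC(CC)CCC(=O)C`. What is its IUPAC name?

The longest chain bearing the carbonyl is 11 carbons long (undecane).
The highest-priority functional group is a ketone (C=O on an internal carbon), so the name ends in -one.
Number the chain so that numbering from this end puts the carbonyl group at C-2 rather than C-10.
With this numbering: the carbonyl at C-2; an ethyl group at C-5; a fluoro group at C-11; a methyl group at C-9.
Prefixes are listed alphabetically: ethyl, fluoro, methyl.
The name is 5-ethyl-11-fluoro-9-methylundecan-2-one.

5-ethyl-11-fluoro-9-methylundecan-2-one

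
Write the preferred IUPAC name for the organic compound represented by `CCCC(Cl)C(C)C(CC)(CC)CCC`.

The longest continuous carbon chain has 9 atoms, so the parent hydride is nonane.
The numbering direction is chosen so that the substituent locant set {4,4,5,6} is lower than {4,5,6,6} at the first point of difference.
With this numbering: a chloro group at C-6; two ethyl groups at C-4; a methyl group at C-5.
Prefixes are listed alphabetically: chloro, ethyl, methyl.
Putting it together: 6-chloro-4,4-diethyl-5-methylnonane.

6-chloro-4,4-diethyl-5-methylnonane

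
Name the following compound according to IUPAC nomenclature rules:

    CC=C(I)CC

3-iodopent-2-ene

The longest carbon chain that includes the multiple bond has 5 carbons, so the parent hydride is pentane.
There is one C=C double bond, indicated by the ending -ene.
Number the chain so that numbering from this end puts the double bond at C-2 rather than C-3.
That gives the double bond between C-2 and C-3; an iodo group at C-3.
Putting it together: 3-iodopent-2-ene.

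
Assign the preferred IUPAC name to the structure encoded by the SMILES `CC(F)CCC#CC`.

Counting along the main chain through the multiple bond gives 7 carbons: the parent is heptane.
A C≡C triple bond in the chain gives the infix -yne-.
Number the chain so that numbering from this end puts the triple bond at C-2 rather than C-5.
With this numbering: the triple bond between C-2 and C-3; a fluoro group at C-6.
The name is 6-fluorohept-2-yne.

6-fluorohept-2-yne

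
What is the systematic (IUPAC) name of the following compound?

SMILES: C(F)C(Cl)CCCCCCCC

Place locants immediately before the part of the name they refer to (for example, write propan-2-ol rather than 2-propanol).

The longest carbon chain is 10 atoms: the parent is decane.
Number the chain so that the substituent locant set {1,2} is lower than {9,10} at the first point of difference.
This places a chloro group at C-2; a fluoro group at C-1.
Prefixes are listed alphabetically: chloro, fluoro.
Putting it together: 2-chloro-1-fluorodecane.

2-chloro-1-fluorodecane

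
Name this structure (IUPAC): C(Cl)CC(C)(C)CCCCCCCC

1-chloro-3,3-dimethylundecane

The longest continuous carbon chain has 11 atoms, so the parent hydride is undecane.
The numbering direction is chosen so that the substituent locant set {1,3,3} is lower than {9,9,11} at the first point of difference.
That gives a chloro group at C-1; two methyl groups at C-3.
The substituents are ordered alphabetically, ignoring any di-/tri- multipliers.
The name is 1-chloro-3,3-dimethylundecane.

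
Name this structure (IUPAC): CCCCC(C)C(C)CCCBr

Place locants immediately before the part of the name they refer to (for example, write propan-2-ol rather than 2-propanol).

1-bromo-4,5-dimethylnonane

The parent chain contains 9 carbons (nonane).
The numbering direction is chosen so that the substituent locant set {1,4,5} is lower than {5,6,9} at the first point of difference.
That gives a bromo group at C-1; methyl groups at C-4 and C-5.
The substituents are ordered alphabetically, ignoring any di-/tri- multipliers.
Assembling the pieces gives 1-bromo-4,5-dimethylnonane.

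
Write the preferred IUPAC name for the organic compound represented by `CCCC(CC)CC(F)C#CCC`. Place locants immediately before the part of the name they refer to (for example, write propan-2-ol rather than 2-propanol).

7-ethyl-5-fluorodec-3-yne

The longest chain bearing the multiple bond is 10 carbons long (decane).
There is one C≡C triple bond, indicated by the ending -yne.
Choose the numbering such that numbering from this end puts the triple bond at C-3 rather than C-7.
This places the triple bond between C-3 and C-4; an ethyl group at C-7; a fluoro group at C-5.
Substituent prefixes are cited in alphabetical order (multiplying prefixes like di-/tri- are ignored for ordering).
Assembling the pieces gives 7-ethyl-5-fluorodec-3-yne.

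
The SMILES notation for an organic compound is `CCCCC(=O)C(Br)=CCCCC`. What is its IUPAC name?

6-bromoundec-6-en-5-one

The longest carbon chain that includes the carbonyl and the multiple bond has 11 carbons, so the parent hydride is undecane.
The principal characteristic group is a ketone (C=O on an internal carbon), named with the suffix -one.
A C=C double bond in the chain gives the infix -ene-.
Number the chain so that numbering from this end puts the carbonyl group at C-5 rather than C-7.
That gives the carbonyl at C-5; the double bond between C-6 and C-7; a bromo group at C-6.
Putting it together: 6-bromoundec-6-en-5-one.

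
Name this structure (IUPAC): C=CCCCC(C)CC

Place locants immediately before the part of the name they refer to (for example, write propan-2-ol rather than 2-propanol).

Counting along the main chain through the multiple bond gives 8 carbons: the parent is octane.
There is one C=C double bond, indicated by the ending -ene.
Choose the numbering such that numbering from this end puts the double bond at C-1 rather than C-7.
That gives the double bond between C-1 and C-2; a methyl group at C-6.
The name is 6-methyloct-1-ene.

6-methyloct-1-ene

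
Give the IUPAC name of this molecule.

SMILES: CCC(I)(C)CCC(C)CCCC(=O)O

8-iodo-5,8-dimethyldecanoic acid

The longest chain bearing the –COOH group is 10 carbons long (decane).
The highest-priority functional group is a carboxylic acid (terminal –COOH), so the name ends in -oic acid.
Choose the numbering such that the carboxylic acid carbon is C-1 by definition.
With this numbering: an iodo group at C-8; methyl groups at C-5 and C-8.
Prefixes are listed alphabetically: iodo, methyl.
The name is 8-iodo-5,8-dimethyldecanoic acid.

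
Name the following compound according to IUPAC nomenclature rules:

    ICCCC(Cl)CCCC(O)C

The longest chain bearing the –OH group is 9 carbons long (nonane).
The highest-priority functional group is an alcohol (–OH), so the name ends in -ol.
The numbering direction is chosen so that numbering from this end puts the hydroxyl group at C-2 rather than C-8.
This places the hydroxyl at C-2; a chloro group at C-6; an iodo group at C-9.
The substituents are ordered alphabetically, ignoring any di-/tri- multipliers.
Putting it together: 6-chloro-9-iodononan-2-ol.

6-chloro-9-iodononan-2-ol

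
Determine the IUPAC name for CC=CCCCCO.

hept-5-en-1-ol

The longest carbon chain that includes the –OH group and the multiple bond has 7 carbons, so the parent hydride is heptane.
The principal characteristic group is an alcohol (–OH), named with the suffix -ol.
There is one C=C double bond, indicated by the ending -ene.
The numbering direction is chosen so that numbering from this end puts the hydroxyl group at C-1 rather than C-7.
With this numbering: the hydroxyl at C-1; the double bond between C-5 and C-6.
The name is hept-5-en-1-ol.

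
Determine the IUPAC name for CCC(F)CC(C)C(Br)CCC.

6-bromo-3-fluoro-5-methylnonane

The parent chain contains 9 carbons (nonane).
The numbering direction is chosen so that the substituent locant set {3,5,6} is lower than {4,5,7} at the first point of difference.
This places a bromo group at C-6; a fluoro group at C-3; a methyl group at C-5.
Substituent prefixes are cited in alphabetical order (multiplying prefixes like di-/tri- are ignored for ordering).
The name is 6-bromo-3-fluoro-5-methylnonane.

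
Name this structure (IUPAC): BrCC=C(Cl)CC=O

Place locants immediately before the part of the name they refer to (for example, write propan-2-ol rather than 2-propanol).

Counting along the main chain through the –CHO group and the multiple bond gives 5 carbons: the parent is pentane.
The principal characteristic group is an aldehyde (terminal –CHO), named with the suffix -al.
The chain contains a C=C double bond, so the unsaturation ending is -ene.
The numbering direction is chosen so that the aldehyde carbon is C-1 by definition.
This places the double bond between C-3 and C-4; a bromo group at C-5; a chloro group at C-3.
Substituent prefixes are cited in alphabetical order (multiplying prefixes like di-/tri- are ignored for ordering).
Assembling the pieces gives 5-bromo-3-chloropent-3-enal.

5-bromo-3-chloropent-3-enal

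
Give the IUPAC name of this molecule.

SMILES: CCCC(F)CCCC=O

5-fluorooctanal

The longest carbon chain that includes the –CHO group has 8 carbons, so the parent hydride is octane.
The principal characteristic group is an aldehyde (terminal –CHO), named with the suffix -al.
Choose the numbering such that the aldehyde carbon is C-1 by definition.
With this numbering: a fluoro group at C-5.
The name is 5-fluorooctanal.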